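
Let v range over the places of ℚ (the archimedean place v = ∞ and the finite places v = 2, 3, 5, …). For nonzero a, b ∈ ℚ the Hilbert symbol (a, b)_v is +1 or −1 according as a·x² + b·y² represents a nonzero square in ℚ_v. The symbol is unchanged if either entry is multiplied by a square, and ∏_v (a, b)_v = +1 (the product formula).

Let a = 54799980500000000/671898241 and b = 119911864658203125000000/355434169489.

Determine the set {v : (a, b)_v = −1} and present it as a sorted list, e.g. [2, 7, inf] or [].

(a, b) ≡ (5, 29) mod (ℚ^×)²; places V = {2, 3, 5, 7, 19, 23, 29, ∞}.
(a,b)_7: α=-4, u≡3; β=-4, v≡4 (mod 7); (3|7)=-1, (4|7)=+1; sign (−1)^0·-1^-4·+1^-4 = +1.
(a,b)_19: α=4, u≡17; β=6, v≡10 (mod 19); (17|19)=+1, (10|19)=-1; sign (−1)^0·+1^6·-1^4 = +1.
(a,b)_∞: sgn(5)=+, sgn(29)=+, so +1.
(a,b)_3: α=0, u≡2; β=2, v≡2 (mod 3); (2|3)=-1, (2|3)=-1; sign (−1)^0·-1^2·-1^0 = +1.
(a,b)_29: α=2, u≡4; β=1, v≡4 (mod 29); (4|29)=+1, (4|29)=+1; sign (−1)^0·+1^1·+1^2 = +1.
(a,b)_2: α=8, β=6; u≡5, v≡5 (mod 8); ε(u)ε(v)=0·0, αω(v)=8·1, βω(u)=6·1; sum ≡ 0  ⇒  +1.
(a,b)_5: α=9, u≡1; β=16, v≡1 (mod 5); (1|5)=+1, (1|5)=+1; sign (−1)^0·+1^16·+1^9 = +1.
(a,b)_23: α=-4, u≡5; β=-6, v≡4 (mod 23); (5|23)=-1, (4|23)=+1; sign (−1)^0·-1^-6·+1^-4 = +1.
Every local symbol is +1, so the conic 5·x² + 29·y² = z² has ℚ_v-points for all v and hence a ℚ-point; (a, b / ℚ) ≅ M_2(ℚ).

[]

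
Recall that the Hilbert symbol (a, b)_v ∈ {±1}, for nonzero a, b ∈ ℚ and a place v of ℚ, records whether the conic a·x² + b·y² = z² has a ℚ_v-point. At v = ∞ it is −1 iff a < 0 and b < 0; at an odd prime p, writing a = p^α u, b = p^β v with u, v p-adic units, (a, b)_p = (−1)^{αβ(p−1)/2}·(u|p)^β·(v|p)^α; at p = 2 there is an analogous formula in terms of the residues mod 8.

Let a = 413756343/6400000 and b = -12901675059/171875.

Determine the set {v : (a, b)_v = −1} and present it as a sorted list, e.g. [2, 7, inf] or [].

[2, 13]

(a, b) ≡ (1430, -1001) mod (ℚ^×)²; places V = {2, 3, 5, 7, 11, 13, ∞}.
(a,b)_3: α=10, u≡2; β=10, v≡1 (mod 3); (2|3)=-1, (1|3)=+1; sign (−1)^0·-1^10·+1^10 = +1.
(a,b)_2: α=-11, β=0; u≡3, v≡7 (mod 8); ε(u)ε(v)=1·1, αω(v)=-11·0, βω(u)=0·1; sum ≡ 1  ⇒  -1.
(a,b)_7: α=2, u≡1; β=5, v≡1 (mod 7); (1|7)=+1, (1|7)=+1; sign (−1)^0·+1^5·+1^2 = +1.
(a,b)_11: α=1, u≡5; β=-1, v≡7 (mod 11); (5|11)=+1, (7|11)=-1; sign (−1)^1·+1^-1·-1^1 = +1.
(a,b)_13: α=1, u≡2; β=1, v≡3 (mod 13); (2|13)=-1, (3|13)=+1; sign (−1)^0·-1^1·+1^1 = -1.
(a,b)_∞: sgn(1430)=+, sgn(-1001)=−, so +1.
(a,b)_5: α=-5, u≡1; β=-6, v≡1 (mod 5); (1|5)=+1, (1|5)=+1; sign (−1)^0·+1^-6·+1^-5 = +1.
|Ram(1430, -1001)| = 2, even; anisotropic at {2, 13}.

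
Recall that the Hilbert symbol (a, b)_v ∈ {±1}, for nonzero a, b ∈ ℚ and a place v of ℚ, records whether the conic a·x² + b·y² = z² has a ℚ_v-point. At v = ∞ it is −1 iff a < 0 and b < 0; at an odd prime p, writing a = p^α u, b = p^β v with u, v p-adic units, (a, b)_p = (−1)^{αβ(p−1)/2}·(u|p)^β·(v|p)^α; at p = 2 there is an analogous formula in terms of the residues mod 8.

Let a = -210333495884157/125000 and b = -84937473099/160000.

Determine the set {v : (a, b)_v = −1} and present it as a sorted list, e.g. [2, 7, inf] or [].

[2, 3, 19, inf]

Mod squares: a ≡ -2346, b ≡ -19. Check v ∈ {∞, 2, 3, 5, 17, 19, 23}.
v=23: a=23^3·(≡6), b=23^2·(≡4) mod 23; (6|23)=+1, (4|23)=+1; (−1)^{3·2·11}·(+1)^2·(+1)^3 = +1.
v=2: v_2(a)=-3, v_2(b)=-8; units ≡ 3, 5 (mod 8); ε·ε+αω+βω = 1·0+-3·1+-8·1 ≡ 1  ⇒  (a,b)_2 = -1.
v=3: a=3^3·(≡1), b=3^4·(≡2) mod 3; (1|3)=+1, (2|3)=-1; (−1)^{3·4·1}·(+1)^4·(-1)^3 = -1.
v=∞: -2346 < 0 and -19 < 0  ⇒  (a,b)_∞ = -1.
v=5: a=5^-6·(≡1), b=5^-4·(≡1) mod 5; (1|5)=+1, (1|5)=+1; (−1)^{-6·-4·2}·(+1)^-4·(+1)^-6 = +1.
v=17: a=17^3·(≡16), b=17^2·(≡1) mod 17; (16|17)=+1, (1|17)=+1; (−1)^{3·2·8}·(+1)^2·(+1)^3 = +1.
v=19: a=19^4·(≡8), b=19^3·(≡3) mod 19; (8|19)=-1, (3|19)=-1; (−1)^{4·3·9}·(-1)^3·(-1)^4 = -1.
(-2346, -19 / ℚ) ramifies at {2, 3, 19, ∞}: a division algebra.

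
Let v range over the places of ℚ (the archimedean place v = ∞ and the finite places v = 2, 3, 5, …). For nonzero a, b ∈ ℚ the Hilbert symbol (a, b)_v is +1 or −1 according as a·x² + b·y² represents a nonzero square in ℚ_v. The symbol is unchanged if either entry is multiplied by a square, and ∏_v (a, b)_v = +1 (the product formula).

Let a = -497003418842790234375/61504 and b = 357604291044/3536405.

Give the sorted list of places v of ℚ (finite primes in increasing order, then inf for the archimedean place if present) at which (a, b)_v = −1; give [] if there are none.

(a, b) ≡ (-138567, 23205) mod (ℚ^×)²; places V = {2, 3, 5, 7, 11, 13, 17, 19, 29, 31, ∞}.
(a,b)_31: α=-2, u≡26; β=0, v≡3 (mod 31); (26|31)=-1, (3|31)=-1; sign (−1)^0·-1^0·-1^-2 = +1.
(a,b)_29: α=0, u≡16; β=-4, v≡22 (mod 29); (16|29)=+1, (22|29)=+1; sign (−1)^0·+1^-4·+1^0 = +1.
(a,b)_13: α=5, u≡12; β=1, v≡1 (mod 13); (12|13)=+1, (1|13)=+1; sign (−1)^0·+1^1·+1^5 = +1.
(a,b)_2: α=-6, β=2; u≡1, v≡5 (mod 8); ε(u)ε(v)=0·0, αω(v)=-6·1, βω(u)=2·0; sum ≡ 0  ⇒  +1.
(a,b)_19: α=1, u≡14; β=2, v≡6 (mod 19); (14|19)=-1, (6|19)=+1; sign (−1)^0·-1^2·+1^1 = +1.
(a,b)_11: α=1, u≡4; β=2, v≡2 (mod 11); (4|11)=+1, (2|11)=-1; sign (−1)^0·+1^2·-1^1 = -1.
(a,b)_17: α=1, u≡9; β=1, v≡5 (mod 17); (9|17)=+1, (5|17)=-1; sign (−1)^0·+1^1·-1^1 = -1.
(a,b)_∞: sgn(-138567)=−, sgn(23205)=+, so +1.
(a,b)_3: α=9, u≡2; β=3, v≡1 (mod 3); (2|3)=-1, (1|3)=+1; sign (−1)^1·-1^3·+1^9 = +1.
(a,b)_5: α=8, u≡3; β=-1, v≡4 (mod 5); (3|5)=-1, (4|5)=+1; sign (−1)^0·-1^-1·+1^8 = -1.
(a,b)_7: α=2, u≡6; β=3, v≡1 (mod 7); (6|7)=-1, (1|7)=+1; sign (−1)^0·-1^3·+1^2 = -1.
Ram(-138567, 23205) = {5, 7, 11, 17}; no ℚ_5-point on the conic.

[5, 7, 11, 17]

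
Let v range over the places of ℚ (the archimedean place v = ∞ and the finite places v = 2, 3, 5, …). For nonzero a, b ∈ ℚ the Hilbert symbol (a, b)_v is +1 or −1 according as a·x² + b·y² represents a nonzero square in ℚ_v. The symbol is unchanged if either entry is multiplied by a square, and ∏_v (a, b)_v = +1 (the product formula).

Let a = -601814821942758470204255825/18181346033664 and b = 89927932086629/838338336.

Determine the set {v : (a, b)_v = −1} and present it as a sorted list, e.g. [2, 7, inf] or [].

(a, b) ≡ (-187, 149226) mod (ℚ^×)²; places V = {2, 3, 5, 7, 11, 13, 17, 19, 23, 29, 31, ∞}.
(a,b)_13: α=4, u≡6; β=2, v≡3 (mod 13); (6|13)=-1, (3|13)=+1; sign (−1)^0·-1^2·+1^4 = +1.
(a,b)_29: α=4, u≡4; β=2, v≡3 (mod 29); (4|29)=+1, (3|29)=-1; sign (−1)^0·+1^2·-1^4 = +1.
(a,b)_2: α=-18, β=-5; u≡5, v≡5 (mod 8); ε(u)ε(v)=0·0, αω(v)=-18·1, βω(u)=-5·1; sum ≡ 1  ⇒  -1.
(a,b)_17: α=3, u≡12; β=1, v≡10 (mod 17); (12|17)=-1, (10|17)=-1; sign (−1)^0·-1^1·-1^3 = +1.
(a,b)_7: α=4, u≡2; β=1, v≡3 (mod 7); (2|7)=+1, (3|7)=-1; sign (−1)^0·+1^1·-1^4 = +1.
(a,b)_∞: sgn(-187)=−, sgn(149226)=+, so +1.
(a,b)_11: α=-1, u≡4; β=-3, v≡3 (mod 11); (4|11)=+1, (3|11)=+1; sign (−1)^1·+1^-3·+1^-1 = -1.
(a,b)_31: α=-2, u≡13; β=0, v≡12 (mod 31); (13|31)=-1, (12|31)=-1; sign (−1)^0·-1^0·-1^-2 = +1.
(a,b)_3: α=-8, u≡2; β=-9, v≡2 (mod 3); (2|3)=-1, (2|3)=-1; sign (−1)^0·-1^-9·-1^-8 = -1.
(a,b)_23: α=4, u≡15; β=4, v≡18 (mod 23); (15|23)=-1, (18|23)=+1; sign (−1)^0·-1^4·+1^4 = +1.
(a,b)_19: α=2, u≡18; β=1, v≡1 (mod 19); (18|19)=-1, (1|19)=+1; sign (−1)^0·-1^1·+1^2 = -1.
(a,b)_5: α=2, u≡3; β=0, v≡4 (mod 5); (3|5)=-1, (4|5)=+1; sign (−1)^0·-1^0·+1^2 = +1.
|Ram(-187, 149226)| = 4, even; anisotropic at {2, 3, 11, 19}.

[2, 3, 11, 19]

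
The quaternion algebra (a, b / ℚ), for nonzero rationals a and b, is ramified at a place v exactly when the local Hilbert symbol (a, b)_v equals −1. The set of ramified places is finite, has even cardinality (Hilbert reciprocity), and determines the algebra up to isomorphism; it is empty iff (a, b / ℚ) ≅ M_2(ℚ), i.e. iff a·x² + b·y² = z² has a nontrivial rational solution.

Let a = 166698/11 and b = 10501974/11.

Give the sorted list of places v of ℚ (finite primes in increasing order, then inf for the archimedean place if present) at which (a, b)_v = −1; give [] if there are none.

(a, b) ≡ (462, 66) mod (ℚ^×)²; places V = {2, 3, 7, 11, ∞}.
(a,b)_11: α=-1, u≡4; β=-1, v≡10 (mod 11); (4|11)=+1, (10|11)=-1; sign (−1)^1·+1^-1·-1^-1 = +1.
(a,b)_3: α=5, u≡1; β=7, v≡1 (mod 3); (1|3)=+1, (1|3)=+1; sign (−1)^1·+1^7·+1^5 = -1.
(a,b)_∞: sgn(462)=+, sgn(66)=+, so +1.
(a,b)_7: α=3, u≡6; β=4, v≡5 (mod 7); (6|7)=-1, (5|7)=-1; sign (−1)^0·-1^4·-1^3 = -1.
(a,b)_2: α=1, β=1; u≡7, v≡1 (mod 8); ε(u)ε(v)=1·0, αω(v)=1·0, βω(u)=1·0; sum ≡ 0  ⇒  +1.
(462, 66 / ℚ) ramifies at {3, 7}: a division algebra.

[3, 7]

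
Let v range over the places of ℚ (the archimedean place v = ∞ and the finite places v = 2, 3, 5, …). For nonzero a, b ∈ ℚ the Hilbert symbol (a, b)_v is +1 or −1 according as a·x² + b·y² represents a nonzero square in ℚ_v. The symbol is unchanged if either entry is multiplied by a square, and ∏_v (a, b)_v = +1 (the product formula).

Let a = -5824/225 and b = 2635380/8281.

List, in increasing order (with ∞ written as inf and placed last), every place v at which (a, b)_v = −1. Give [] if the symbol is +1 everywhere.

(a, b) ≡ (-91, 5) mod (ℚ^×)²; places V = {2, 3, 5, 7, 11, 13, ∞}.
(a,b)_∞: sgn(-91)=−, sgn(5)=+, so +1.
(a,b)_13: α=1, u≡5; β=-2, v≡2 (mod 13); (5|13)=-1, (2|13)=-1; sign (−1)^0·-1^-2·-1^1 = -1.
(a,b)_2: α=6, β=2; u≡5, v≡5 (mod 8); ε(u)ε(v)=0·0, αω(v)=6·1, βω(u)=2·1; sum ≡ 0  ⇒  +1.
(a,b)_3: α=-2, u≡2; β=2, v≡2 (mod 3); (2|3)=-1, (2|3)=-1; sign (−1)^0·-1^2·-1^-2 = +1.
(a,b)_7: α=1, u≡1; β=-2, v≡6 (mod 7); (1|7)=+1, (6|7)=-1; sign (−1)^0·+1^-2·-1^1 = -1.
(a,b)_5: α=-2, u≡4; β=1, v≡1 (mod 5); (4|5)=+1, (1|5)=+1; sign (−1)^0·+1^1·+1^-2 = +1.
(a,b)_11: α=0, u≡10; β=4, v≡9 (mod 11); (10|11)=-1, (9|11)=+1; sign (−1)^0·-1^4·+1^0 = +1.
(-91, 5 / ℚ) ramifies at {7, 13}: a division algebra.

[7, 13]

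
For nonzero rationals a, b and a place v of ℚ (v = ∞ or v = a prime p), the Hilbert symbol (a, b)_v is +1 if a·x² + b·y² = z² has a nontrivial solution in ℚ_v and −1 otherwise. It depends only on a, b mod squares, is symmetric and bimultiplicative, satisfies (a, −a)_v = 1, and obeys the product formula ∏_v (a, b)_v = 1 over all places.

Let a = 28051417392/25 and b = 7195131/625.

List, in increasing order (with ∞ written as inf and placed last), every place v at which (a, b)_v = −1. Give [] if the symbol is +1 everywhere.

(a, b) ≡ (6066483, 799459) mod (ℚ^×)²; places V = {2, 3, 5, 17, 31, 37, 41, 43, ∞}.
(a,b)_43: α=1, u≡36; β=0, v≡18 (mod 43); (36|43)=+1, (18|43)=-1; sign (−1)^0·+1^0·-1^1 = -1.
(a,b)_37: α=1, u≡1; β=1, v≡30 (mod 37); (1|37)=+1, (30|37)=+1; sign (−1)^0·+1^1·+1^1 = +1.
(a,b)_17: α=2, u≡15; β=1, v≡10 (mod 17); (15|17)=+1, (10|17)=-1; sign (−1)^0·+1^1·-1^2 = +1.
(a,b)_∞: sgn(6066483)=+, sgn(799459)=+, so +1.
(a,b)_3: α=1, u≡2; β=2, v≡1 (mod 3); (2|3)=-1, (1|3)=+1; sign (−1)^0·-1^2·+1^1 = +1.
(a,b)_5: α=-2, u≡2; β=-4, v≡1 (mod 5); (2|5)=-1, (1|5)=+1; sign (−1)^0·-1^-4·+1^-2 = +1.
(a,b)_31: α=1, u≡29; β=1, v≡7 (mod 31); (29|31)=-1, (7|31)=+1; sign (−1)^1·-1^1·+1^1 = +1.
(a,b)_41: α=1, u≡12; β=1, v≡38 (mod 41); (12|41)=-1, (38|41)=-1; sign (−1)^0·-1^1·-1^1 = +1.
(a,b)_2: α=4, β=0; u≡3, v≡3 (mod 8); ε(u)ε(v)=1·1, αω(v)=4·1, βω(u)=0·1; sum ≡ 1  ⇒  -1.
(6066483, 799459 / ℚ) ramifies at {2, 43}: a division algebra.

[2, 43]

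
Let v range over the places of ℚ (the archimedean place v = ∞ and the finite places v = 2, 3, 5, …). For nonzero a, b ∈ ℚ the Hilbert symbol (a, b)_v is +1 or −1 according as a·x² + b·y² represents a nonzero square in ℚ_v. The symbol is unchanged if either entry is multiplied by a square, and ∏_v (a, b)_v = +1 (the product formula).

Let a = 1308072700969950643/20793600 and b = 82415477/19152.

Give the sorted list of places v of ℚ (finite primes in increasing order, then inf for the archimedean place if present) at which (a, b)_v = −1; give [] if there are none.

[]

Mod squares: a ≡ 43, b ≡ 7049. Check v ∈ {∞, 2, 3, 5, 7, 13, 19, 29, 43, 53}.
v=∞: 43 > 0 and 7049 > 0  ⇒  (a,b)_∞ = +1.
v=2: v_2(a)=-8, v_2(b)=-4; units ≡ 3, 1 (mod 8); ε·ε+αω+βω = 1·0+-8·0+-4·1 ≡ 0  ⇒  (a,b)_2 = +1.
v=7: a=7^2·(≡1), b=7^-1·(≡3) mod 7; (1|7)=+1, (3|7)=-1; (−1)^{2·-1·3}·(+1)^-1·(-1)^2 = +1.
v=13: a=13^2·(≡1), b=13^0·(≡9) mod 13; (1|13)=+1, (9|13)=+1; (−1)^{2·0·6}·(+1)^0·(+1)^2 = +1.
v=3: a=3^-2·(≡1), b=3^-2·(≡2) mod 3; (1|3)=+1, (2|3)=-1; (−1)^{-2·-2·1}·(+1)^-2·(-1)^-2 = +1.
v=5: a=5^-2·(≡2), b=5^0·(≡1) mod 5; (2|5)=-1, (1|5)=+1; (−1)^{-2·0·2}·(-1)^0·(+1)^-2 = +1.
v=19: a=19^-2·(≡16), b=19^-1·(≡13) mod 19; (16|19)=+1, (13|19)=-1; (−1)^{-2·-1·9}·(+1)^-1·(-1)^-2 = +1.
v=29: a=29^4·(≡12), b=29^2·(≡15) mod 29; (12|29)=-1, (15|29)=-1; (−1)^{4·2·14}·(-1)^2·(-1)^4 = +1.
v=43: a=43^3·(≡4), b=43^2·(≡4) mod 43; (4|43)=+1, (4|43)=+1; (−1)^{3·2·21}·(+1)^2·(+1)^3 = +1.
v=53: a=53^2·(≡15), b=53^1·(≡5) mod 53; (15|53)=+1, (5|53)=-1; (−1)^{2·1·26}·(+1)^1·(-1)^2 = +1.
Ram(a, b) = ∅: the form 43·x² + 7049·y² − z² is isotropic over every ℚ_v, so by Hasse–Minkowski it is isotropic over ℚ.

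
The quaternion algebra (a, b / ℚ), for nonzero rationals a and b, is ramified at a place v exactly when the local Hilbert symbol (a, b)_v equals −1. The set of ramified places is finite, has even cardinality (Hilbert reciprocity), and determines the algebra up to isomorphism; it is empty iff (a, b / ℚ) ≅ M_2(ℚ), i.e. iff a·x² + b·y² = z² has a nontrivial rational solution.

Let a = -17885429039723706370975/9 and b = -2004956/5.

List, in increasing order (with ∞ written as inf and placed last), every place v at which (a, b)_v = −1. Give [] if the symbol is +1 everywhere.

(a, b) ≡ (-14911, -2506195) mod (ℚ^×)²; places V = {2, 3, 5, 13, 19, 23, 31, 37, ∞}.
(a,b)_19: α=4, u≡17; β=1, v≡8 (mod 19); (17|19)=+1, (8|19)=-1; sign (−1)^0·+1^1·-1^4 = +1.
(a,b)_2: α=0, β=2; u≡1, v≡5 (mod 8); ε(u)ε(v)=0·0, αω(v)=0·1, βω(u)=2·0; sum ≡ 0  ⇒  +1.
(a,b)_31: α=3, u≡11; β=1, v≡29 (mod 31); (11|31)=-1, (29|31)=-1; sign (−1)^1·-1^1·-1^3 = -1.
(a,b)_37: α=3, u≡28; β=1, v≡33 (mod 37); (28|37)=+1, (33|37)=+1; sign (−1)^0·+1^1·+1^3 = +1.
(a,b)_3: α=-2, u≡2; β=0, v≡2 (mod 3); (2|3)=-1, (2|3)=-1; sign (−1)^0·-1^0·-1^-2 = +1.
(a,b)_5: α=2, u≡4; β=-1, v≡4 (mod 5); (4|5)=+1, (4|5)=+1; sign (−1)^0·+1^-1·+1^2 = +1.
(a,b)_23: α=4, u≡4; β=1, v≡18 (mod 23); (4|23)=+1, (18|23)=+1; sign (−1)^0·+1^1·+1^4 = +1.
(a,b)_13: α=1, u≡3; β=0, v≡12 (mod 13); (3|13)=+1, (12|13)=+1; sign (−1)^0·+1^0·+1^1 = +1.
(a,b)_∞: sgn(-14911)=−, sgn(-2506195)=−, so -1.
|Ram(-14911, -2506195)| = 2, even; anisotropic at {31, ∞}.

[31, inf]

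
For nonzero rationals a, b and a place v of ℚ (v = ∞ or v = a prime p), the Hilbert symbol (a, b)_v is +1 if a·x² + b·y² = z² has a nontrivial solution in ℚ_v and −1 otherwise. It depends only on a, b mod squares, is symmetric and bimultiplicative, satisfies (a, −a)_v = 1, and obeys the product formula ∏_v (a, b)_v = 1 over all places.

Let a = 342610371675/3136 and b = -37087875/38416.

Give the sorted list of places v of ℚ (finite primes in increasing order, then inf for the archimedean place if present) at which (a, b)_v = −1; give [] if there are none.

[5, 11, 13, 17]

(a, b) ≡ (155363, -2035) mod (ℚ^×)²; places V = {2, 3, 5, 7, 11, 13, 17, 19, 37, ∞}.
(a,b)_2: α=-6, β=-4; u≡3, v≡5 (mod 8); ε(u)ε(v)=1·0, αω(v)=-6·1, βω(u)=-4·1; sum ≡ 0  ⇒  +1.
(a,b)_37: α=1, u≡24; β=1, v≡14 (mod 37); (24|37)=-1, (14|37)=-1; sign (−1)^0·-1^1·-1^1 = +1.
(a,b)_11: α=2, u≡2; β=1, v≡10 (mod 11); (2|11)=-1, (10|11)=-1; sign (−1)^0·-1^1·-1^2 = -1.
(a,b)_13: α=1, u≡12; β=0, v≡7 (mod 13); (12|13)=+1, (7|13)=-1; sign (−1)^0·+1^0·-1^1 = -1.
(a,b)_19: α=1, u≡6; β=0, v≡4 (mod 19); (6|19)=+1, (4|19)=+1; sign (−1)^0·+1^0·+1^1 = +1.
(a,b)_17: α=1, u≡11; β=0, v≡3 (mod 17); (11|17)=-1, (3|17)=-1; sign (−1)^0·-1^0·-1^1 = -1.
(a,b)_7: α=-2, u≡5; β=-4, v≡4 (mod 7); (5|7)=-1, (4|7)=+1; sign (−1)^0·-1^-4·+1^-2 = +1.
(a,b)_3: α=6, u≡2; β=6, v≡2 (mod 3); (2|3)=-1, (2|3)=-1; sign (−1)^0·-1^6·-1^6 = +1.
(a,b)_5: α=2, u≡2; β=3, v≡2 (mod 5); (2|5)=-1, (2|5)=-1; sign (−1)^0·-1^3·-1^2 = -1.
(a,b)_∞: sgn(155363)=+, sgn(-2035)=−, so +1.
Ram(155363, -2035) = {5, 11, 13, 17}; no ℚ_5-point on the conic.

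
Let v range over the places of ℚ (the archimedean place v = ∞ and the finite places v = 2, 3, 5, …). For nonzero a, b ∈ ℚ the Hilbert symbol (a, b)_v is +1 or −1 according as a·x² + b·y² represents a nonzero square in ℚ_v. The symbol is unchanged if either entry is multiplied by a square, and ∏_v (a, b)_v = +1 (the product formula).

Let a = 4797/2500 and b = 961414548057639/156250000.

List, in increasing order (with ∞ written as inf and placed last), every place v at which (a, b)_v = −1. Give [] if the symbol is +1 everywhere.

Mod squares: a ≡ 533, b ≡ 41780271. Check v ∈ {∞, 2, 3, 5, 13, 17, 29, 41, 53}.
v=29: a=29^0·(≡2), b=29^1·(≡21) mod 29; (2|29)=-1, (21|29)=-1; (−1)^{0·1·14}·(-1)^1·(-1)^0 = -1.
v=53: a=53^0·(≡3), b=53^1·(≡37) mod 53; (3|53)=-1, (37|53)=+1; (−1)^{0·1·26}·(-1)^1·(+1)^0 = -1.
v=41: a=41^1·(≡6), b=41^3·(≡13) mod 41; (6|41)=-1, (13|41)=-1; (−1)^{1·3·20}·(-1)^3·(-1)^1 = +1.
v=5: a=5^-4·(≡3), b=5^-10·(≡4) mod 5; (3|5)=-1, (4|5)=+1; (−1)^{-4·-10·2}·(-1)^-10·(+1)^-4 = +1.
v=17: a=17^0·(≡3), b=17^1·(≡10) mod 17; (3|17)=-1, (10|17)=-1; (−1)^{0·1·8}·(-1)^1·(-1)^0 = -1.
v=3: a=3^2·(≡2), b=3^5·(≡1) mod 3; (2|3)=-1, (1|3)=+1; (−1)^{2·5·1}·(-1)^5·(+1)^2 = -1.
v=2: v_2(a)=-2, v_2(b)=-4; units ≡ 5, 7 (mod 8); ε·ε+αω+βω = 0·1+-2·0+-4·1 ≡ 0  ⇒  (a,b)_2 = +1.
v=∞: 533 > 0 and 41780271 > 0  ⇒  (a,b)_∞ = +1.
v=13: a=13^1·(≡11), b=13^3·(≡11) mod 13; (11|13)=-1, (11|13)=-1; (−1)^{1·3·6}·(-1)^3·(-1)^1 = +1.
|Ram(533, 41780271)| = 4, even; anisotropic at {3, 17, 29, 53}.

[3, 17, 29, 53]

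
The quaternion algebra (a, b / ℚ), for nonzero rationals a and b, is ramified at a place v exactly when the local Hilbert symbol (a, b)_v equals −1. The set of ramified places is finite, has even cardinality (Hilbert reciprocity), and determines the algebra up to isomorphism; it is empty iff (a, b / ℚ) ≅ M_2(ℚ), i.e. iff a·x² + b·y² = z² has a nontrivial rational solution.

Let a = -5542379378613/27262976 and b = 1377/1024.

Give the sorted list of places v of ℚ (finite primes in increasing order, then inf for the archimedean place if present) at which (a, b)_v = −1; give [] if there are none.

Mod squares: a ≡ -12818, b ≡ 17. Check v ∈ {∞, 2, 3, 7, 11, 13, 17, 29}.
v=3: a=3^8·(≡1), b=3^4·(≡2) mod 3; (1|3)=+1, (2|3)=-1; (−1)^{8·4·1}·(+1)^4·(-1)^8 = +1.
v=11: a=11^2·(≡10), b=11^0·(≡2) mod 11; (10|11)=-1, (2|11)=-1; (−1)^{2·0·5}·(-1)^0·(-1)^2 = +1.
v=7: a=7^2·(≡3), b=7^0·(≡6) mod 7; (3|7)=-1, (6|7)=-1; (−1)^{2·0·3}·(-1)^0·(-1)^2 = +1.
v=17: a=17^3·(≡11), b=17^1·(≡16) mod 17; (11|17)=-1, (16|17)=+1; (−1)^{3·1·8}·(-1)^1·(+1)^3 = -1.
v=∞: -12818 < 0 and 17 > 0  ⇒  (a,b)_∞ = +1.
v=13: a=13^-1·(≡8), b=13^0·(≡9) mod 13; (8|13)=-1, (9|13)=+1; (−1)^{-1·0·6}·(-1)^0·(+1)^-1 = +1.
v=29: a=29^1·(≡7), b=29^0·(≡8) mod 29; (7|29)=+1, (8|29)=-1; (−1)^{1·0·14}·(+1)^0·(-1)^1 = -1.
v=2: v_2(a)=-21, v_2(b)=-10; units ≡ 7, 1 (mod 8); ε·ε+αω+βω = 1·0+-21·0+-10·0 ≡ 0  ⇒  (a,b)_2 = +1.
(-12818, 17 / ℚ) ramifies at {17, 29}: a division algebra.

[17, 29]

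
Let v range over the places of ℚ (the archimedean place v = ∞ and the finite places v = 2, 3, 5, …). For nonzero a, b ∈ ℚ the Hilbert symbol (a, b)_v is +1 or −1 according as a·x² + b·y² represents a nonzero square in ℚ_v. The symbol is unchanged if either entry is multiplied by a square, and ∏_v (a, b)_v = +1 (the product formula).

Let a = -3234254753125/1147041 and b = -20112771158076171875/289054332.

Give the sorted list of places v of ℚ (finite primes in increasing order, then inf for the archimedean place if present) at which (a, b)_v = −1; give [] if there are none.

[2, 7, 37, inf]

Mod squares: a ≡ -80845, b ≡ -142709. Check v ∈ {∞, 2, 3, 5, 7, 11, 17, 19, 23, 29, 37}.
v=5: a=5^5·(≡4), b=5^10·(≡4) mod 5; (4|5)=+1, (4|5)=+1; (−1)^{5·10·2}·(+1)^10·(+1)^5 = +1.
v=3: a=3^-4·(≡2), b=3^-6·(≡1) mod 3; (2|3)=-1, (1|3)=+1; (−1)^{-4·-6·1}·(-1)^-6·(+1)^-4 = +1.
v=2: v_2(a)=0, v_2(b)=-2; units ≡ 3, 3 (mod 8); ε·ε+αω+βω = 1·1+0·1+-2·1 ≡ 1  ⇒  (a,b)_2 = -1.
v=29: a=29^0·(≡23), b=29^1·(≡9) mod 29; (23|29)=+1, (9|29)=+1; (−1)^{0·1·14}·(+1)^1·(+1)^0 = +1.
v=37: a=37^1·(≡35), b=37^1·(≡21) mod 37; (35|37)=-1, (21|37)=+1; (−1)^{1·1·18}·(-1)^1·(+1)^1 = -1.
v=17: a=17^-2·(≡3), b=17^-2·(≡7) mod 17; (3|17)=-1, (7|17)=-1; (−1)^{-2·-2·8}·(-1)^-2·(-1)^-2 = +1.
v=23: a=23^3·(≡12), b=23^4·(≡1) mod 23; (12|23)=+1, (1|23)=+1; (−1)^{3·4·11}·(+1)^4·(+1)^3 = +1.
v=19: a=19^1·(≡9), b=19^3·(≡3) mod 19; (9|19)=+1, (3|19)=-1; (−1)^{1·3·9}·(+1)^3·(-1)^1 = +1.
v=11: a=11^2·(≡9), b=11^0·(≡5) mod 11; (9|11)=+1, (5|11)=+1; (−1)^{2·0·5}·(+1)^0·(+1)^2 = +1.
v=∞: -80845 < 0 and -142709 < 0  ⇒  (a,b)_∞ = -1.
v=7: a=7^-2·(≡3), b=7^-3·(≡1) mod 7; (3|7)=-1, (1|7)=+1; (−1)^{-2·-3·3}·(-1)^-3·(+1)^-2 = -1.
|Ram(-80845, -142709)| = 4, even; anisotropic at {2, 7, 37, ∞}.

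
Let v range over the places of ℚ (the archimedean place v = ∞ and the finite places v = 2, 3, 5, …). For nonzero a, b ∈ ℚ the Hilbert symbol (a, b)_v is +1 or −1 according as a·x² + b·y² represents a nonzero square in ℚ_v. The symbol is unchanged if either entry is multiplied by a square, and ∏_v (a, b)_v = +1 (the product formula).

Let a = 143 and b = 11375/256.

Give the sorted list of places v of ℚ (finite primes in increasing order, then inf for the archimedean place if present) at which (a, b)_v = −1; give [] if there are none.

[2, 5, 7, 13]

(a, b) ≡ (143, 455) mod (ℚ^×)²; places V = {2, 5, 7, 11, 13, ∞}.
(a,b)_11: α=1, u≡2; β=0, v≡4 (mod 11); (2|11)=-1, (4|11)=+1; sign (−1)^0·-1^0·+1^1 = +1.
(a,b)_13: α=1, u≡11; β=1, v≡12 (mod 13); (11|13)=-1, (12|13)=+1; sign (−1)^0·-1^1·+1^1 = -1.
(a,b)_5: α=0, u≡3; β=3, v≡1 (mod 5); (3|5)=-1, (1|5)=+1; sign (−1)^0·-1^3·+1^0 = -1.
(a,b)_7: α=0, u≡3; β=1, v≡2 (mod 7); (3|7)=-1, (2|7)=+1; sign (−1)^0·-1^1·+1^0 = -1.
(a,b)_∞: sgn(143)=+, sgn(455)=+, so +1.
(a,b)_2: α=0, β=-8; u≡7, v≡7 (mod 8); ε(u)ε(v)=1·1, αω(v)=0·0, βω(u)=-8·0; sum ≡ 1  ⇒  -1.
Ram(143, 455) = {2, 5, 7, 13}; no ℚ_2-point on the conic.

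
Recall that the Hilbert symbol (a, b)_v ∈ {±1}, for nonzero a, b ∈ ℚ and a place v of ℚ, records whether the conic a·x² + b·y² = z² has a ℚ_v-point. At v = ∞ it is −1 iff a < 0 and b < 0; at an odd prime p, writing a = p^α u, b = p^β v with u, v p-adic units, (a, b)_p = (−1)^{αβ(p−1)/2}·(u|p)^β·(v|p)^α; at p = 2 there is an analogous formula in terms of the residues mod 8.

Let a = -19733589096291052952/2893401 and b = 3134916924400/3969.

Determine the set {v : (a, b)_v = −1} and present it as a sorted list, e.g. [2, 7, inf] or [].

(a, b) ≡ (-73718, 22591) mod (ℚ^×)²; places V = {2, 3, 5, 7, 17, 19, 29, 31, 41, 43, ∞}.
(a,b)_29: α=1, u≡2; β=1, v≡7 (mod 29); (2|29)=-1, (7|29)=+1; sign (−1)^0·-1^1·+1^1 = -1.
(a,b)_7: α=-2, u≡6; β=-2, v≡4 (mod 7); (6|7)=-1, (4|7)=+1; sign (−1)^0·-1^-2·+1^-2 = +1.
(a,b)_17: α=2, u≡3; β=0, v≡4 (mod 17); (3|17)=-1, (4|17)=+1; sign (−1)^0·-1^0·+1^2 = +1.
(a,b)_19: α=4, u≡12; β=3, v≡6 (mod 19); (12|19)=-1, (6|19)=+1; sign (−1)^0·-1^3·+1^4 = -1.
(a,b)_31: α=3, u≡14; β=2, v≡15 (mod 31); (14|31)=+1, (15|31)=-1; sign (−1)^0·+1^2·-1^3 = -1.
(a,b)_43: α=2, u≡18; β=0, v≡38 (mod 43); (18|43)=-1, (38|43)=+1; sign (−1)^0·-1^0·+1^2 = +1.
(a,b)_2: α=3, β=4; u≡5, v≡7 (mod 8); ε(u)ε(v)=0·1, αω(v)=3·0, βω(u)=4·1; sum ≡ 0  ⇒  +1.
(a,b)_5: α=0, u≡3; β=2, v≡4 (mod 5); (3|5)=-1, (4|5)=+1; sign (−1)^0·-1^2·+1^0 = +1.
(a,b)_∞: sgn(-73718)=−, sgn(22591)=+, so +1.
(a,b)_3: α=-10, u≡1; β=-4, v≡1 (mod 3); (1|3)=+1, (1|3)=+1; sign (−1)^0·+1^-4·+1^-10 = +1.
(a,b)_41: α=1, u≡38; β=1, v≡40 (mod 41); (38|41)=-1, (40|41)=+1; sign (−1)^0·-1^1·+1^1 = -1.
|Ram(-73718, 22591)| = 4, even; anisotropic at {19, 29, 31, 41}.

[19, 29, 31, 41]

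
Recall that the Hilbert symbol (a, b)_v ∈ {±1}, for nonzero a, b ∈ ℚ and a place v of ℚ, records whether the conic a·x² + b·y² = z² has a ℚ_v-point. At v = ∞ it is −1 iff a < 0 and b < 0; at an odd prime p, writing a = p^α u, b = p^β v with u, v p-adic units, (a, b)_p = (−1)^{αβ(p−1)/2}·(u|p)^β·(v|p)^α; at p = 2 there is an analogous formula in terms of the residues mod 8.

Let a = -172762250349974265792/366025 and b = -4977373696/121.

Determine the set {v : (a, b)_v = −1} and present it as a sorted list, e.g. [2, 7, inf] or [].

(a, b) ≡ (-47, -36754) mod (ℚ^×)²; places V = {2, 3, 5, 7, 11, 17, 23, 47, ∞}.
(a,b)_∞: sgn(-47)=−, sgn(-36754)=−, so -1.
(a,b)_7: α=2, u≡4; β=0, v≡3 (mod 7); (4|7)=+1, (3|7)=-1; sign (−1)^0·+1^0·-1^2 = +1.
(a,b)_17: α=2, u≡4; β=1, v≡14 (mod 17); (4|17)=+1, (14|17)=-1; sign (−1)^0·+1^1·-1^2 = +1.
(a,b)_23: α=4, u≡22; β=3, v≡6 (mod 23); (22|23)=-1, (6|23)=+1; sign (−1)^0·-1^3·+1^4 = -1.
(a,b)_2: α=6, β=9; u≡1, v≡7 (mod 8); ε(u)ε(v)=0·1, αω(v)=6·0, βω(u)=9·0; sum ≡ 0  ⇒  +1.
(a,b)_47: α=3, u≡40; β=1, v≡2 (mod 47); (40|47)=-1, (2|47)=+1; sign (−1)^1·-1^1·+1^3 = +1.
(a,b)_3: α=8, u≡1; β=0, v≡2 (mod 3); (1|3)=+1, (2|3)=-1; sign (−1)^0·+1^0·-1^8 = +1.
(a,b)_5: α=-2, u≡3; β=0, v≡4 (mod 5); (3|5)=-1, (4|5)=+1; sign (−1)^0·-1^0·+1^-2 = +1.
(a,b)_11: α=-4, u≡8; β=-2, v≡2 (mod 11); (8|11)=-1, (2|11)=-1; sign (−1)^0·-1^-2·-1^-4 = +1.
(-47, -36754 / ℚ) ramifies at {23, ∞}: a division algebra.

[23, inf]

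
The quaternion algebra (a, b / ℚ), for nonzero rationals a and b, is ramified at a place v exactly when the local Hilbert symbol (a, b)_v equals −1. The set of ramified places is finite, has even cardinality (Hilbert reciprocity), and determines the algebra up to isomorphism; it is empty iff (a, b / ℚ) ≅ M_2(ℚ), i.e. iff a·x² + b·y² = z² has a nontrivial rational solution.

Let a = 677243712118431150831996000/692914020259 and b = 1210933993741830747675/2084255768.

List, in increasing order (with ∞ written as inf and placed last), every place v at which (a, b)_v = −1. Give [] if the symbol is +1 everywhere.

(a, b) ≡ (7410, 7106) mod (ℚ^×)²; places V = {2, 3, 5, 7, 11, 13, 17, 19, 23, ∞}.
(a,b)_5: α=3, u≡2; β=2, v≡4 (mod 5); (2|5)=-1, (4|5)=+1; sign (−1)^0·-1^2·+1^3 = +1.
(a,b)_19: α=-5, u≡14; β=-1, v≡12 (mod 19); (14|19)=-1, (12|19)=-1; sign (−1)^1·-1^-1·-1^-5 = -1.
(a,b)_3: α=27, u≡1; β=22, v≡2 (mod 3); (1|3)=+1, (2|3)=-1; sign (−1)^0·+1^22·-1^27 = -1.
(a,b)_2: α=5, β=-3; u≡1, v≡1 (mod 8); ε(u)ε(v)=0·0, αω(v)=5·0, βω(u)=-3·0; sum ≡ 0  ⇒  +1.
(a,b)_∞: sgn(7410)=+, sgn(7106)=+, so +1.
(a,b)_13: α=3, u≡2; β=4, v≡2 (mod 13); (2|13)=-1, (2|13)=-1; sign (−1)^0·-1^4·-1^3 = -1.
(a,b)_7: α=0, u≡4; β=-2, v≡2 (mod 7); (4|7)=+1, (2|7)=+1; sign (−1)^0·+1^-2·+1^0 = +1.
(a,b)_17: α=4, u≡16; β=3, v≡12 (mod 17); (16|17)=+1, (12|17)=-1; sign (−1)^0·+1^3·-1^4 = +1.
(a,b)_23: α=-4, u≡6; β=-4, v≡17 (mod 23); (6|23)=+1, (17|23)=-1; sign (−1)^0·+1^-4·-1^-4 = +1.
(a,b)_11: α=2, u≡7; β=1, v≡10 (mod 11); (7|11)=-1, (10|11)=-1; sign (−1)^0·-1^1·-1^2 = -1.
Ram(7410, 7106) = {3, 11, 13, 19}; no ℚ_3-point on the conic.

[3, 11, 13, 19]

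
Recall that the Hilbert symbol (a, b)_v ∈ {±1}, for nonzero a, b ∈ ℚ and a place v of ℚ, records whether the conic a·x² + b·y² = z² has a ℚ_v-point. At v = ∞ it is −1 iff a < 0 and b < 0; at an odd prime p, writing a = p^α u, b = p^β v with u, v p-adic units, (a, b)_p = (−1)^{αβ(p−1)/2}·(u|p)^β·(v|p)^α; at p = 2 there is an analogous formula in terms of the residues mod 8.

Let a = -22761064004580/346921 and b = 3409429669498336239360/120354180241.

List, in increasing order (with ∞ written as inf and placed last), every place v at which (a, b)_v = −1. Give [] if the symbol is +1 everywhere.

[2, 5]

(a, b) ≡ (-145, 3335) mod (ℚ^×)²; places V = {2, 3, 5, 11, 19, 23, 29, 31, ∞}.
(a,b)_11: α=2, u≡4; β=4, v≡6 (mod 11); (4|11)=+1, (6|11)=-1; sign (−1)^0·+1^4·-1^2 = +1.
(a,b)_5: α=1, u≡4; β=1, v≡2 (mod 5); (4|5)=+1, (2|5)=-1; sign (−1)^0·+1^1·-1^1 = -1.
(a,b)_∞: sgn(-145)=−, sgn(3335)=+, so +1.
(a,b)_31: α=-2, u≡7; β=-4, v≡1 (mod 31); (7|31)=+1, (1|31)=+1; sign (−1)^0·+1^-4·+1^-2 = +1.
(a,b)_23: α=2, u≡9; β=3, v≡5 (mod 23); (9|23)=+1, (5|23)=-1; sign (−1)^0·+1^3·-1^2 = +1.
(a,b)_3: α=6, u≡2; β=6, v≡2 (mod 3); (2|3)=-1, (2|3)=-1; sign (−1)^0·-1^6·-1^6 = +1.
(a,b)_2: α=2, β=8; u≡7, v≡7 (mod 8); ε(u)ε(v)=1·1, αω(v)=2·0, βω(u)=8·0; sum ≡ 1  ⇒  -1.
(a,b)_19: α=-2, u≡17; β=-4, v≡2 (mod 19); (17|19)=+1, (2|19)=-1; sign (−1)^0·+1^-4·-1^-2 = +1.
(a,b)_29: α=3, u≡22; β=5, v≡7 (mod 29); (22|29)=+1, (7|29)=+1; sign (−1)^0·+1^5·+1^3 = +1.
Ram(-145, 3335) = {2, 5}; no ℚ_2-point on the conic.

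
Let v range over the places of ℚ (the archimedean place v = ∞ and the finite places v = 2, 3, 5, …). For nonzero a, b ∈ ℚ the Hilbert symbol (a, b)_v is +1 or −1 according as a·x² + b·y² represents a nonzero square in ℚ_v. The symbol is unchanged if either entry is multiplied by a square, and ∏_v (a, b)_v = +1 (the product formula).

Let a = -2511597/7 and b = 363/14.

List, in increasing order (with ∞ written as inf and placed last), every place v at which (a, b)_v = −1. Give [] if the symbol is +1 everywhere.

(a, b) ≡ (-145299, 42) mod (ℚ^×)²; places V = {2, 3, 7, 11, 17, 37, ∞}.
(a,b)_∞: sgn(-145299)=−, sgn(42)=+, so +1.
(a,b)_17: α=1, u≡13; β=0, v≡15 (mod 17); (13|17)=+1, (15|17)=+1; sign (−1)^0·+1^0·+1^1 = +1.
(a,b)_3: α=1, u≡2; β=1, v≡2 (mod 3); (2|3)=-1, (2|3)=-1; sign (−1)^1·-1^1·-1^1 = -1.
(a,b)_37: α=1, u≡2; β=0, v≡18 (mod 37); (2|37)=-1, (18|37)=-1; sign (−1)^0·-1^0·-1^1 = -1.
(a,b)_2: α=0, β=-1; u≡5, v≡5 (mod 8); ε(u)ε(v)=0·0, αω(v)=0·1, βω(u)=-1·1; sum ≡ 1  ⇒  -1.
(a,b)_11: α=3, u≡7; β=2, v≡1 (mod 11); (7|11)=-1, (1|11)=+1; sign (−1)^0·-1^2·+1^3 = +1.
(a,b)_7: α=-1, u≡3; β=-1, v≡3 (mod 7); (3|7)=-1, (3|7)=-1; sign (−1)^1·-1^-1·-1^-1 = -1.
(-145299, 42 / ℚ) ramifies at {2, 3, 7, 37}: a division algebra.

[2, 3, 7, 37]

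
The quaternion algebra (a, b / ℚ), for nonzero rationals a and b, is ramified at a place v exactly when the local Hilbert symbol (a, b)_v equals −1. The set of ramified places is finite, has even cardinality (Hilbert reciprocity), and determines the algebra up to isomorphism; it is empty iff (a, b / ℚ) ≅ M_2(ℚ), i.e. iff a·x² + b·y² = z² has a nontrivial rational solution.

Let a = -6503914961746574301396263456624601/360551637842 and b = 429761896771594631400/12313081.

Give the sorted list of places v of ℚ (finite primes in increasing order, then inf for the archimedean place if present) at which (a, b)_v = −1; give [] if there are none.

[2, 19]

(a, b) ≡ (-578018, 3354) mod (ℚ^×)²; places V = {2, 3, 5, 7, 11, 13, 17, 19, 29, 41, 43, 53, ∞}.
(a,b)_19: α=3, u≡5; β=2, v≡15 (mod 19); (5|19)=+1, (15|19)=-1; sign (−1)^0·+1^2·-1^3 = -1.
(a,b)_17: α=6, u≡15; β=4, v≡5 (mod 17); (15|17)=+1, (5|17)=-1; sign (−1)^0·+1^4·-1^6 = +1.
(a,b)_43: α=2, u≡24; β=1, v≡35 (mod 43); (24|43)=+1, (35|43)=+1; sign (−1)^0·+1^1·+1^2 = +1.
(a,b)_3: α=6, u≡1; β=3, v≡2 (mod 3); (1|3)=+1, (2|3)=-1; sign (−1)^0·+1^3·-1^6 = +1.
(a,b)_∞: sgn(-578018)=−, sgn(3354)=+, so +1.
(a,b)_2: α=-1, β=3; u≡7, v≡5 (mod 8); ε(u)ε(v)=1·0, αω(v)=-1·1, βω(u)=3·0; sum ≡ 1  ⇒  -1.
(a,b)_13: α=2, u≡12; β=1, v≡11 (mod 13); (12|13)=+1, (11|13)=-1; sign (−1)^0·+1^1·-1^2 = +1.
(a,b)_41: α=3, u≡35; β=2, v≡36 (mod 41); (35|41)=-1, (36|41)=+1; sign (−1)^0·-1^2·+1^3 = +1.
(a,b)_53: α=3, u≡23; β=2, v≡43 (mod 53); (23|53)=-1, (43|53)=+1; sign (−1)^0·-1^2·+1^3 = +1.
(a,b)_7: α=5, u≡5; β=0, v≡4 (mod 7); (5|7)=-1, (4|7)=+1; sign (−1)^0·-1^0·+1^5 = +1.
(a,b)_5: α=0, u≡2; β=2, v≡1 (mod 5); (2|5)=-1, (1|5)=+1; sign (−1)^0·-1^2·+1^0 = +1.
(a,b)_29: α=-2, u≡10; β=-2, v≡14 (mod 29); (10|29)=-1, (14|29)=-1; sign (−1)^0·-1^-2·-1^-2 = +1.
(a,b)_11: α=-8, u≡10; β=-4, v≡7 (mod 11); (10|11)=-1, (7|11)=-1; sign (−1)^0·-1^-4·-1^-8 = +1.
(-578018, 3354 / ℚ) ramifies at {2, 19}: a division algebra.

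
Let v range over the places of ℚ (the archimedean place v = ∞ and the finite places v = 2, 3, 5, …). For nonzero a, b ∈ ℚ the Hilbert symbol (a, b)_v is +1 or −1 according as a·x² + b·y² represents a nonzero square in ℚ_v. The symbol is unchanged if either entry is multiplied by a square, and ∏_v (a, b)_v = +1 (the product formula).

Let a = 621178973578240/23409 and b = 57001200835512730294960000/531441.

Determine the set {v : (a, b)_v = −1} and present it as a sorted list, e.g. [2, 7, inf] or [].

Mod squares: a ≡ 60865, b ≡ 574. Check v ∈ {∞, 2, 3, 5, 7, 11, 17, 37, 41, 47}.
v=2: v_2(a)=10, v_2(b)=7; units ≡ 1, 7 (mod 8); ε·ε+αω+βω = 0·1+10·0+7·0 ≡ 0  ⇒  (a,b)_2 = +1.
v=∞: 60865 > 0 and 574 > 0  ⇒  (a,b)_∞ = +1.
v=47: a=47^1·(≡15), b=47^2·(≡30) mod 47; (15|47)=-1, (30|47)=-1; (−1)^{1·2·23}·(-1)^2·(-1)^1 = -1.
v=37: a=37^1·(≡6), b=37^2·(≡24) mod 37; (6|37)=-1, (24|37)=-1; (−1)^{1·2·18}·(-1)^2·(-1)^1 = -1.
v=17: a=17^-2·(≡11), b=17^0·(≡1) mod 17; (11|17)=-1, (1|17)=+1; (−1)^{-2·0·8}·(-1)^0·(+1)^-2 = +1.
v=7: a=7^3·(≡4), b=7^5·(≡5) mod 7; (4|7)=+1, (5|7)=-1; (−1)^{3·5·3}·(+1)^5·(-1)^3 = +1.
v=11: a=11^2·(≡2), b=11^2·(≡7) mod 11; (2|11)=-1, (7|11)=-1; (−1)^{2·2·5}·(-1)^2·(-1)^2 = +1.
v=3: a=3^-4·(≡1), b=3^-12·(≡1) mod 3; (1|3)=+1, (1|3)=+1; (−1)^{-4·-12·1}·(+1)^-12·(+1)^-4 = +1.
v=5: a=5^1·(≡2), b=5^4·(≡1) mod 5; (2|5)=-1, (1|5)=+1; (−1)^{1·4·2}·(-1)^4·(+1)^1 = +1.
v=41: a=41^2·(≡37), b=41^5·(≡15) mod 41; (37|41)=+1, (15|41)=-1; (−1)^{2·5·20}·(+1)^5·(-1)^2 = +1.
Ram(60865, 574) = {37, 47}; no ℚ_37-point on the conic.

[37, 47]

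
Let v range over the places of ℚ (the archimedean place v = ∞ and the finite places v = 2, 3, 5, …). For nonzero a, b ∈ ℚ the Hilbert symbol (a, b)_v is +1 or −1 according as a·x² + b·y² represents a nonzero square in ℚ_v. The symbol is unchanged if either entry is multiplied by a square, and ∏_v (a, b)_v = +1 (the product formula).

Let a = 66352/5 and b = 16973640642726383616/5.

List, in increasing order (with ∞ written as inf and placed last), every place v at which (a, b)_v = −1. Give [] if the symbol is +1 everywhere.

[5, 29, 31, 37]

Mod squares: a ≡ 20735, b ≡ 820105. Check v ∈ {∞, 2, 3, 5, 7, 11, 13, 29, 31, 37}.
v=31: a=31^0·(≡21), b=31^1·(≡26) mod 31; (21|31)=-1, (26|31)=-1; (−1)^{0·1·15}·(-1)^1·(-1)^0 = -1.
v=2: v_2(a)=4, v_2(b)=12; units ≡ 7, 1 (mod 8); ε·ε+αω+βω = 1·0+4·0+12·0 ≡ 0  ⇒  (a,b)_2 = +1.
v=∞: 20735 > 0 and 820105 > 0  ⇒  (a,b)_∞ = +1.
v=13: a=13^1·(≡12), b=13^1·(≡3) mod 13; (12|13)=+1, (3|13)=+1; (−1)^{1·1·6}·(+1)^1·(+1)^1 = +1.
v=5: a=5^-1·(≡2), b=5^-1·(≡1) mod 5; (2|5)=-1, (1|5)=+1; (−1)^{-1·-1·2}·(-1)^-1·(+1)^-1 = -1.
v=3: a=3^0·(≡2), b=3^6·(≡1) mod 3; (2|3)=-1, (1|3)=+1; (−1)^{0·6·1}·(-1)^6·(+1)^0 = +1.
v=37: a=37^0·(≡17), b=37^1·(≡35) mod 37; (17|37)=-1, (35|37)=-1; (−1)^{0·1·18}·(-1)^1·(-1)^0 = -1.
v=11: a=11^1·(≡3), b=11^1·(≡7) mod 11; (3|11)=+1, (7|11)=-1; (−1)^{1·1·5}·(+1)^1·(-1)^1 = +1.
v=7: a=7^0·(≡4), b=7^2·(≡5) mod 7; (4|7)=+1, (5|7)=-1; (−1)^{0·2·3}·(+1)^2·(-1)^0 = +1.
v=29: a=29^1·(≡11), b=29^4·(≡12) mod 29; (11|29)=-1, (12|29)=-1; (−1)^{1·4·14}·(-1)^4·(-1)^1 = -1.
|Ram(20735, 820105)| = 4, even; anisotropic at {5, 29, 31, 37}.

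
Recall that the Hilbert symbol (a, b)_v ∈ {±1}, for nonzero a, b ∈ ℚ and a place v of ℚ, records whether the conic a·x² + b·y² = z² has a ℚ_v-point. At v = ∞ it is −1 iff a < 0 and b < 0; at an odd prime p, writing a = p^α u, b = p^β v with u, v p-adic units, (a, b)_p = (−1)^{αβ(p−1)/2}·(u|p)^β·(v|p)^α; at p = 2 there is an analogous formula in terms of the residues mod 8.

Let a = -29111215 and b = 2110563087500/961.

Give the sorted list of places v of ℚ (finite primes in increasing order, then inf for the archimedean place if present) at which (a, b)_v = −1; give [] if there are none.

[29, 43]

Mod squares: a ≡ -34615, b ≡ 1003835. Check v ∈ {∞, 2, 5, 7, 23, 29, 31, 43}.
v=43: a=43^1·(≡30), b=43^1·(≡39) mod 43; (30|43)=-1, (39|43)=-1; (−1)^{1·1·21}·(-1)^1·(-1)^1 = -1.
v=∞: -34615 < 0 and 1003835 > 0  ⇒  (a,b)_∞ = +1.
v=7: a=7^1·(≡4), b=7^1·(≡5) mod 7; (4|7)=+1, (5|7)=-1; (−1)^{1·1·3}·(+1)^1·(-1)^1 = +1.
v=5: a=5^1·(≡2), b=5^5·(≡3) mod 5; (2|5)=-1, (3|5)=-1; (−1)^{1·5·2}·(-1)^5·(-1)^1 = +1.
v=29: a=29^2·(≡11), b=29^3·(≡27) mod 29; (11|29)=-1, (27|29)=-1; (−1)^{2·3·14}·(-1)^3·(-1)^2 = -1.
v=23: a=23^1·(≡8), b=23^1·(≡11) mod 23; (8|23)=+1, (11|23)=-1; (−1)^{1·1·11}·(+1)^1·(-1)^1 = +1.
v=2: v_2(a)=0, v_2(b)=2; units ≡ 1, 3 (mod 8); ε·ε+αω+βω = 0·1+0·1+2·0 ≡ 0  ⇒  (a,b)_2 = +1.
v=31: a=31^0·(≡17), b=31^-2·(≡29) mod 31; (17|31)=-1, (29|31)=-1; (−1)^{0·-2·15}·(-1)^-2·(-1)^0 = +1.
|Ram(-34615, 1003835)| = 2, even; anisotropic at {29, 43}.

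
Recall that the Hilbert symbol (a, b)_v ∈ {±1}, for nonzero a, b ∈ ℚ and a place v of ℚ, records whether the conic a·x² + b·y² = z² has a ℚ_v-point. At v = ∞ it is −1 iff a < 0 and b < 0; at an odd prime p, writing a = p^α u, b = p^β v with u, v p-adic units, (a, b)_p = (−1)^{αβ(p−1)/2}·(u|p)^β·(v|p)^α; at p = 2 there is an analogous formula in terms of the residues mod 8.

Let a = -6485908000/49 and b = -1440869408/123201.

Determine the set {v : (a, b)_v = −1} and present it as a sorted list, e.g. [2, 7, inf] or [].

Mod squares: a ≡ -16214770, b ≡ -249458. Check v ∈ {∞, 2, 3, 5, 7, 11, 13, 17, 19, 23, 29}.
v=7: a=7^-2·(≡2), b=7^0·(≡1) mod 7; (2|7)=+1, (1|7)=+1; (−1)^{-2·0·3}·(+1)^0·(+1)^-2 = +1.
v=29: a=29^1·(≡3), b=29^1·(≡19) mod 29; (3|29)=-1, (19|29)=-1; (−1)^{1·1·14}·(-1)^1·(-1)^1 = +1.
v=2: v_2(a)=5, v_2(b)=5; units ≡ 7, 7 (mod 8); ε·ε+αω+βω = 1·1+5·0+5·0 ≡ 1  ⇒  (a,b)_2 = -1.
v=17: a=17^1·(≡2), b=17^1·(≡6) mod 17; (2|17)=+1, (6|17)=-1; (−1)^{1·1·8}·(+1)^1·(-1)^1 = -1.
v=3: a=3^0·(≡2), b=3^-6·(≡1) mod 3; (2|3)=-1, (1|3)=+1; (−1)^{0·-6·1}·(-1)^-6·(+1)^0 = +1.
v=∞: -16214770 < 0 and -249458 < 0  ⇒  (a,b)_∞ = -1.
v=13: a=13^1·(≡8), b=13^-2·(≡9) mod 13; (8|13)=-1, (9|13)=+1; (−1)^{1·-2·6}·(-1)^-2·(+1)^1 = +1.
v=11: a=11^1·(≡10), b=11^1·(≡4) mod 11; (10|11)=-1, (4|11)=+1; (−1)^{1·1·5}·(-1)^1·(+1)^1 = +1.
v=5: a=5^3·(≡4), b=5^0·(≡2) mod 5; (4|5)=+1, (2|5)=-1; (−1)^{3·0·2}·(+1)^0·(-1)^3 = -1.
v=19: a=19^0·(≡7), b=19^2·(≡8) mod 19; (7|19)=+1, (8|19)=-1; (−1)^{0·2·9}·(+1)^2·(-1)^0 = +1.
v=23: a=23^1·(≡18), b=23^1·(≡20) mod 23; (18|23)=+1, (20|23)=-1; (−1)^{1·1·11}·(+1)^1·(-1)^1 = +1.
Ram(-16214770, -249458) = {2, 5, 17, ∞}; no ℚ_2-point on the conic.

[2, 5, 17, inf]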